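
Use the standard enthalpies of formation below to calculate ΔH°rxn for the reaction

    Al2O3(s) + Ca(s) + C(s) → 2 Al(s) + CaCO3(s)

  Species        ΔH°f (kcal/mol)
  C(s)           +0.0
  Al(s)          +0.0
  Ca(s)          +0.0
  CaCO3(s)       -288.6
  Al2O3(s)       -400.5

ΔH°rxn = 111.9 kcal/mol

Products: 2·(+0.0) + 1·(-288.6) = -288.6
Reactants: 1·(-400.5) + 1·(+0.0) + 1·(+0.0) = -400.5
ΔH°rxn = (-288.6) − (-400.5) = 111.9 kcal/mol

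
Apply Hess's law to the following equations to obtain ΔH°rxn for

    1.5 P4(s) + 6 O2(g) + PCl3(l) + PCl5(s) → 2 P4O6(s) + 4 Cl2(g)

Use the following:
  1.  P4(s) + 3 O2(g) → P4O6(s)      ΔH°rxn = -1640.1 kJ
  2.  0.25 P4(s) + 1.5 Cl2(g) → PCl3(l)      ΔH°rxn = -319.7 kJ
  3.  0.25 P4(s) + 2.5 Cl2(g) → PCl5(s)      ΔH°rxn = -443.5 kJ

ΔH°rxn = -2517.0 kJ

eq. 1 × 2: (2)·(-1640.1) = -3280.2 kJ
eq. 2 reversed: +319.7 kJ
eq. 3 reversed: +443.5 kJ
ΔH°rxn = (2)·(-1640.1) + (-1)·(-319.7) + (-1)·(-443.5) = -2517.0 kJ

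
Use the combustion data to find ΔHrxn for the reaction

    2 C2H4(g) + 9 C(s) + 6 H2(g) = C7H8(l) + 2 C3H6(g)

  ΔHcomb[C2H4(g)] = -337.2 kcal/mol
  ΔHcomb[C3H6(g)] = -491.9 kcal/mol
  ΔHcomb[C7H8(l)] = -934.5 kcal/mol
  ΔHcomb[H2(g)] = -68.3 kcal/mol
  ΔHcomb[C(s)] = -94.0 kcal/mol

Using ΔH = Σ nΔHc°(reactants) − Σ nΔHc°(products):
= [2·(-337.2) + 9·(-94.0) + 6·(-68.3)] − [1·(-934.5) + 2·(-491.9)]
= -11.9 kcal/mol

ΔHrxn = -11.9 kcal/mol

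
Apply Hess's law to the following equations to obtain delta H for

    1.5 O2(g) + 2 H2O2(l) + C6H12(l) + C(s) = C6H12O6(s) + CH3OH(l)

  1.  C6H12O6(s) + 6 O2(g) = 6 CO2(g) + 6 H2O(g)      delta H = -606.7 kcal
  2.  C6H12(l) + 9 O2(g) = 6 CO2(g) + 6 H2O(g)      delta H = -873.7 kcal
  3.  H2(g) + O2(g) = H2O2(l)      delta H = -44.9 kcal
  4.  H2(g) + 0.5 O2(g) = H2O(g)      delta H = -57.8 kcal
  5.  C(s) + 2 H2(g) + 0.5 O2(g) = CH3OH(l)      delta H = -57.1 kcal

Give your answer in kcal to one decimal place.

eq. 1 reversed (C6H12O6(s) must end up as a product): +606.7 kcal
eq. 2 as written (C6H12(l) already on the reactant side): -873.7 kcal
eq. 3 reversed and × 2 (H2O2(l) must end up as a reactant; scale by 2 for the 2 H2O2(l)): (-2)·(-44.9) = +89.8 kcal
eq. 4: not needed.
eq. 5 as written (CH3OH(l) already on the product side): -57.1 kcal
Summing the manipulated equations, delta H = (-1)·(-606.7) + (1)·(-873.7) + (-2)·(-44.9) + (1)·(-57.1) = -234.3 kcal

delta H = -234.3 kcal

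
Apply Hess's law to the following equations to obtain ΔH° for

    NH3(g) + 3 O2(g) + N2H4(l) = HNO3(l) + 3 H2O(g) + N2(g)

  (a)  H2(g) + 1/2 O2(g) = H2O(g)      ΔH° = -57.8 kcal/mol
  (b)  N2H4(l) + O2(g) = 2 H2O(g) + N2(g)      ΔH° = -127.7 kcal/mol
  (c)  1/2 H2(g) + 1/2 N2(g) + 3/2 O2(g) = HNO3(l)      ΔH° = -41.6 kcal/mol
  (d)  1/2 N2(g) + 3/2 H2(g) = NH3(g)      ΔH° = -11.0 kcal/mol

(a) as written: -57.8 kcal/mol
(b) as written (N2H4(l) already on the reactant side): -127.7 kcal/mol
(c) as written (HNO3(l) already on the product side): -41.6 kcal/mol
(d) reversed (NH3(g) must end up as a reactant): +11.0 kcal/mol
ΔH° = (1)·(-57.8) + (1)·(-127.7) + (1)·(-41.6) + (-1)·(-11.0) = -216.1 kcal/mol

ΔH° = -216.1 kcal/mol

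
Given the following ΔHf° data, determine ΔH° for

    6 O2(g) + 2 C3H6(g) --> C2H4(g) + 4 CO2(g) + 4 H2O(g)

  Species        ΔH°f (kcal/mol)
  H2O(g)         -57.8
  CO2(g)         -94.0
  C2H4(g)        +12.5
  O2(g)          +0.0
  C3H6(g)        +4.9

Products: 1·(+12.5) + 4·(-94.0) + 4·(-57.8) = -594.7
Reactants: 6·(+0.0) + 2·(+4.9) = +9.8
ΔH° = (-594.7) − (+9.8) = -604.5 kcal/mol

ΔH° = -604.5 kcal/mol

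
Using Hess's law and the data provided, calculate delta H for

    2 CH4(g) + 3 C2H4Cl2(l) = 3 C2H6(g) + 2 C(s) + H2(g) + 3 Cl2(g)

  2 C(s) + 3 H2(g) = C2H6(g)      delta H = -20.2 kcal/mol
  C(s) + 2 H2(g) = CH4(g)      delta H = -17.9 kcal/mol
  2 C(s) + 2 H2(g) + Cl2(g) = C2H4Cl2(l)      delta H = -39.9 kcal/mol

equation 1 × 3 (scale by 3 for the 3 C2H6(g)): (3)·(-20.2) = -60.6 kcal/mol
equation 2 reversed and × 2 (reverse to put CH4(g) on the reactant side; ×2 to match 2 CH4(g) in the target): (-2)·(-17.9) = +35.8 kcal/mol
equation 3 reversed and × 3 (C2H4Cl2(l) must end up as a reactant; scale by 3 for the 3 C2H4Cl2(l)): (-3)·(-39.9) = +119.7 kcal/mol
delta H = (3)·(-20.2) + (-2)·(-17.9) + (-3)·(-39.9) = 94.9 kcal/mol

delta H = 94.9 kcal/mol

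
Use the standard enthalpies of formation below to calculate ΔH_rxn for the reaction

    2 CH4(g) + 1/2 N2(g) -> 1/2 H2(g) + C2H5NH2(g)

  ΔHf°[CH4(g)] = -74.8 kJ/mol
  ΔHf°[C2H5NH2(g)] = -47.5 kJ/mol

ΔH_rxn = 102.1 kJ/mol

Products: 1/2·(+0.0) + 1·(-47.5) = -47.5
Reactants: 2·(-74.8) + 1/2·(+0.0) = -149.6
ΔH_rxn = (-47.5) − (-149.6) = 102.1 kJ/mol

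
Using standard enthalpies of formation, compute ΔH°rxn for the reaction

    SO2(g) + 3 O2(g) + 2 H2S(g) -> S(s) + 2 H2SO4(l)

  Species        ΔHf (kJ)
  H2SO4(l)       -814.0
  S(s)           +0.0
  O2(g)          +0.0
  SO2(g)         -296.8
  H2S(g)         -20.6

ΔH°rxn = -1290.0 kJ

Products: 1·(+0.0) + 2·(-814.0) = -1628.0
Reactants: 1·(-296.8) + 3·(+0.0) + 2·(-20.6) = -338.0
ΔH°rxn = (-1628.0) − (-338.0) = -1290.0 kJ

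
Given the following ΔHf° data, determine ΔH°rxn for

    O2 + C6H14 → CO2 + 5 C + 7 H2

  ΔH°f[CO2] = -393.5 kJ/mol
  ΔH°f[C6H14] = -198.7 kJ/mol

Products: 1·(-393.5) + 5·(+0.0) + 7·(+0.0) = -393.5
Reactants: 1·(+0.0) + 1·(-198.7) = -198.7
ΔH°rxn = (-393.5) − (-198.7) = -194.8 kJ/mol

ΔH°rxn = -194.8 kJ/mol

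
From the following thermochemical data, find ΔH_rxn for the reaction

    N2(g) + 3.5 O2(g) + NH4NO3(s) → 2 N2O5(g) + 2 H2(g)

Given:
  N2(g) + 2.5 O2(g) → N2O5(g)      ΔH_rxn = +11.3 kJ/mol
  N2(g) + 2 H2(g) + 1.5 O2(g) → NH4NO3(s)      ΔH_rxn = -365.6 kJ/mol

equation 1 × 2: (2)·(+11.3) = +22.6 kJ/mol
equation 2 reversed: +365.6 kJ/mol
Combining the equations, ΔH_rxn = (+22.6) + (+365.6) = 388.2 kJ/mol

ΔH_rxn = 388.2 kJ/mol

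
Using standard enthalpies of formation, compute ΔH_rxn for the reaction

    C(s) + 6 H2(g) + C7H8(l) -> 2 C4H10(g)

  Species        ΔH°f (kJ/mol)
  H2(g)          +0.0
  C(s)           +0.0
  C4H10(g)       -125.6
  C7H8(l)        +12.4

Products: 2·(-125.6) = -251.2
Reactants: 1·(+0.0) + 6·(+0.0) + 1·(+12.4) = +12.4
ΔH_rxn = (-251.2) − (+12.4) = -263.6 kJ/mol

ΔH_rxn = -263.6 kJ/mol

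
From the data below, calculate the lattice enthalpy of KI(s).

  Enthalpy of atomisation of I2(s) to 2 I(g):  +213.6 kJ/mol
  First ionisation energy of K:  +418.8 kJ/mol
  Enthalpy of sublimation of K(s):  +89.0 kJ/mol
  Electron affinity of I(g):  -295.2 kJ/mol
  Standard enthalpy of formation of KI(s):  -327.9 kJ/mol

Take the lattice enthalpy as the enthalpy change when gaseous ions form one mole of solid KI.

ΔHf° = 1·ΔHsub + 1·(ΣIE) + 1/2·D(I2) + 1·EA + U
-327.9 = 1·(+89.0) + 1·(+418.8) + 1/2·(+213.6) + 1·(-295.2) + U
U = -327.9 − (+319.4) = -647.3 kJ/mol

U = -647.3 kJ/mol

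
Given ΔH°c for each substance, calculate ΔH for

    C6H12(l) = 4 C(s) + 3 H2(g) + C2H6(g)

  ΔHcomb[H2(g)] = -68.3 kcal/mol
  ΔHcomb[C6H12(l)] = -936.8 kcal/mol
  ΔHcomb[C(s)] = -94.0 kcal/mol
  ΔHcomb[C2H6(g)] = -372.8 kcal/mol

With combustion enthalpies, reactants minus products:
= [1·(-936.8)] − [4·(-94.0) + 3·(-68.3) + 1·(-372.8)]
= 16.9 kcal/mol

ΔH = 16.9 kcal/mol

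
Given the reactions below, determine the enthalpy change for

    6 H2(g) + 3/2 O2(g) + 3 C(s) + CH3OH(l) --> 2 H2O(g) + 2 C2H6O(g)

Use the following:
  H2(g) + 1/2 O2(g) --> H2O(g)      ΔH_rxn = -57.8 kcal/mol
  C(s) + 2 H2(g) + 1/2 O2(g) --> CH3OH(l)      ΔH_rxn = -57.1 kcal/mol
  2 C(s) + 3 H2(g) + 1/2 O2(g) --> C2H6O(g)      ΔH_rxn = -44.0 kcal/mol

equation 1 × 2 (×2 to match 2 H2O(g) in the target): (2)·(-57.8) = -115.6 kcal/mol
equation 2 reversed (reverse to put CH3OH(l) on the reactant side): +57.1 kcal/mol
equation 3 × 2 (×2 to match 2 C2H6O(g) in the target): (2)·(-44.0) = -88.0 kcal/mol
By Hess's law, ΔH_rxn = (2)·(-57.8) + (-1)·(-57.1) + (2)·(-44.0) = -146.5 kcal/mol

ΔH_rxn = -146.5 kcal/mol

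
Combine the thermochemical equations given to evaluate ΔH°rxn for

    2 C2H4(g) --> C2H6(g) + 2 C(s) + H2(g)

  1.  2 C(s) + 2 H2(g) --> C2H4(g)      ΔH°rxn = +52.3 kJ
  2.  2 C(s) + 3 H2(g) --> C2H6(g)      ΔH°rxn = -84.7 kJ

eq. 1 reversed and × 2 (C2H4(g) must end up as a reactant; ×2 to match 2 C2H4(g) in the target): (-2)·(+52.3) = -104.6 kJ
eq. 2 as written (C2H6(g) already on the product side): -84.7 kJ
Combining the equations, ΔH°rxn = (-2)·(+52.3) + (1)·(-84.7) = -189.3 kJ

ΔH°rxn = -189.3 kJ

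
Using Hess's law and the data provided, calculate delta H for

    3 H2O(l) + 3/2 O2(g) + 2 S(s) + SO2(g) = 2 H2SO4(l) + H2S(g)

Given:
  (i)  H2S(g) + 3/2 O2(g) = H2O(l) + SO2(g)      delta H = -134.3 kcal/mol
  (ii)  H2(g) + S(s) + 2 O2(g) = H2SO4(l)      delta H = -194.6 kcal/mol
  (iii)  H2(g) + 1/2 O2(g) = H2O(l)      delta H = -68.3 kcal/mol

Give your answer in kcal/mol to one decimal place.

(i) reversed: +134.3 kcal/mol
(ii) × 2: (2)·(-194.6) = -389.2 kcal/mol
(iii) reversed and × 2: (-2)·(-68.3) = +136.6 kcal/mol
By Hess's law, delta H = (-1)·(-134.3) + (2)·(-194.6) + (-2)·(-68.3) = -118.3 kcal/mol

delta H = -118.3 kcal/mol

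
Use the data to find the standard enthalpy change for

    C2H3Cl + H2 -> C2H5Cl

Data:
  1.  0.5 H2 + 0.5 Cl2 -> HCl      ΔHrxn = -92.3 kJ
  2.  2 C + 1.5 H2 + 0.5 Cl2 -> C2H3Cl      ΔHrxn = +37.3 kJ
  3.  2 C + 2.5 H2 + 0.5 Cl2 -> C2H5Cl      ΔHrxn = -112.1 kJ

ΔHrxn = -149.4 kJ

eq. 1: not needed (HCl appears nowhere else).
eq. 2 reversed (C2H3Cl must end up as a reactant): -37.3 kJ
eq. 3 as written (C2H5Cl already on the product side): -112.1 kJ
ΔHrxn = (-37.3) + (-112.1) = -149.4 kJ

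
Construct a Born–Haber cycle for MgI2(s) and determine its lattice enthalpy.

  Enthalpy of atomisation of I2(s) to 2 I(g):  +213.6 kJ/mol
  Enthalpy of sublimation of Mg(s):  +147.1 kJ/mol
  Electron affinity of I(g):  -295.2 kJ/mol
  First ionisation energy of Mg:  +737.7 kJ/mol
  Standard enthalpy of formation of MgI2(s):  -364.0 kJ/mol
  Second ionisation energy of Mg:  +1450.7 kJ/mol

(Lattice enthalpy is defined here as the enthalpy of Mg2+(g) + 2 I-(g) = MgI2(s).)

U = -2322.7 kJ/mol

ΔHf° = 1·ΔHsub + 1·(ΣIE) + 1·D(I2) + 2·EA + U
-364.0 = 1·(+147.1) + 1·(+2188.4) + 1·(+213.6) + 2·(-295.2) + U
U = -364.0 − (+1958.7) = -2322.7 kJ/mol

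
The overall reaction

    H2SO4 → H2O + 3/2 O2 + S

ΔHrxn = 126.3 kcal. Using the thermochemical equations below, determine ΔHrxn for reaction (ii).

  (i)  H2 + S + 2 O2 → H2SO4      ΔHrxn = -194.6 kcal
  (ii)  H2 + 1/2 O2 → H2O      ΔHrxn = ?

(i) reversed: +194.6 kcal
(ii) as written: contributes x
+126.3 = (+194.6) + x
x = (+126.3 − (+194.6)) / (1) = -68.3 kcal

ΔHrxn = -68.3 kcal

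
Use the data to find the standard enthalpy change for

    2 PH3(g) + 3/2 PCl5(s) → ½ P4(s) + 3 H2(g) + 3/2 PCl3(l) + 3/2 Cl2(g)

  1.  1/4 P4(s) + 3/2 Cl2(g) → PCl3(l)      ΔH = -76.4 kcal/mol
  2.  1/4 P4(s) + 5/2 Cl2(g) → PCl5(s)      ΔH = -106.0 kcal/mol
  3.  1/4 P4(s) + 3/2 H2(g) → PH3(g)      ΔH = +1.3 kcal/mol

ΔH = 41.8 kcal/mol

eq. 1 × 3/2: (3/2)·(-76.4) = -114.6 kcal/mol
eq. 2 reversed and × 3/2: (-3/2)·(-106.0) = +159.0 kcal/mol
eq. 3 reversed and × 2: (-2)·(+1.3) = -2.6 kcal/mol
By Hess's law, ΔH = (-114.6) + (+159.0) + (-2.6) = 41.8 kcal/mol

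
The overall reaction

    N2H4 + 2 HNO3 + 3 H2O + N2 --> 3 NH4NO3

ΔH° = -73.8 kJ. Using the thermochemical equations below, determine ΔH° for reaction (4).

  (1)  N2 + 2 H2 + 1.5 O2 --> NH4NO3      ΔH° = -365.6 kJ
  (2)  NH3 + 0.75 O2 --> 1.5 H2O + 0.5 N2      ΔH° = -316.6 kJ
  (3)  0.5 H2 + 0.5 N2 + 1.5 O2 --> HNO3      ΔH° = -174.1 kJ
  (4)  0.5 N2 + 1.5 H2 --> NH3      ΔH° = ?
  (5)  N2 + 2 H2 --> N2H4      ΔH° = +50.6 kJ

ΔH° = -46.1 kJ

(1) × 3: (3)·(-365.6) = -1096.8 kJ
(2) reversed and × 2: (-2)·(-316.6) = +633.2 kJ
(3) reversed and × 2: (-2)·(-174.1) = +348.2 kJ
(4) reversed and × 2: contributes −2·x
(5) reversed: -50.6 kJ
-73.8 = (-1096.8) + (+633.2) + (+348.2) + (-50.6) − 2·x
x = (-73.8 − (-166.0)) / (-2) = -46.1 kJ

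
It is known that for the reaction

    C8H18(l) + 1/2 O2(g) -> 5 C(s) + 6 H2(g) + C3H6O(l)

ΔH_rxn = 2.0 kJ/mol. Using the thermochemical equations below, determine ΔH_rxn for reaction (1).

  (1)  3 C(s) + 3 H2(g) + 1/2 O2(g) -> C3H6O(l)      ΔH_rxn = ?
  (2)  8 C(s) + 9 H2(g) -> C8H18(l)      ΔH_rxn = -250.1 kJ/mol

ΔH_rxn = -248.1 kJ/mol

(1) as written: contributes x
(2) reversed: +250.1 kJ/mol
+2.0 = (+250.1) + x
x = (+2.0 − (+250.1)) / (1) = -248.1 kJ/mol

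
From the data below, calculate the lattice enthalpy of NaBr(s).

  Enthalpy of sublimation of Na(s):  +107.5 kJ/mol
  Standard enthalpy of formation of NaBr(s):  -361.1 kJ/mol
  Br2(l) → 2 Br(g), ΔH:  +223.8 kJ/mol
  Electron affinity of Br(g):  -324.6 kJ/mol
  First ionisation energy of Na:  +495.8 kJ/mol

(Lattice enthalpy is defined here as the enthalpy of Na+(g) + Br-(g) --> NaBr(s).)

ΔHf° = 1·ΔHsub + 1·(ΣIE) + 1/2·D(Br2) + 1·EA + U
-361.1 = 1·(+107.5) + 1·(+495.8) + 1/2·(+223.8) + 1·(-324.6) + U
U = -361.1 − (+390.6) = -751.7 kJ/mol

U = -751.7 kJ/mol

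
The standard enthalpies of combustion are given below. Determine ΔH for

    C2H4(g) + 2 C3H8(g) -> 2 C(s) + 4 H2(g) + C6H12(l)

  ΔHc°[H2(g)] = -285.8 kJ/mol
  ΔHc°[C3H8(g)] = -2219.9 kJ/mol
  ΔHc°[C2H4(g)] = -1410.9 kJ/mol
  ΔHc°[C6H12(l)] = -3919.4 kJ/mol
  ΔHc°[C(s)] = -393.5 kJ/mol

With combustion enthalpies, reactants minus products:
= [1·(-1410.9) + 2·(-2219.9)] − [2·(-393.5) + 4·(-285.8) + 1·(-3919.4)]
= -1.1 kJ/mol

ΔH = -1.1 kJ/mol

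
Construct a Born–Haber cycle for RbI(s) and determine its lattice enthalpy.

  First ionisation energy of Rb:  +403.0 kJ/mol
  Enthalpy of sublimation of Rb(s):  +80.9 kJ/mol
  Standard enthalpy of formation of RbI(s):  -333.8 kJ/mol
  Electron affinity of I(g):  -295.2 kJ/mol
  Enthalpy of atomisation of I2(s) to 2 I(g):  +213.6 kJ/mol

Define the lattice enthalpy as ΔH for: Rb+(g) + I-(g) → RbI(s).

U = -629.3 kJ/mol

ΔHf° = 1·ΔHsub + 1·(ΣIE) + 1/2·D(I2) + 1·EA + U
-333.8 = 1·(+80.9) + 1·(+403.0) + 1/2·(+213.6) + 1·(-295.2) + U
U = -333.8 − (+295.5) = -629.3 kJ/mol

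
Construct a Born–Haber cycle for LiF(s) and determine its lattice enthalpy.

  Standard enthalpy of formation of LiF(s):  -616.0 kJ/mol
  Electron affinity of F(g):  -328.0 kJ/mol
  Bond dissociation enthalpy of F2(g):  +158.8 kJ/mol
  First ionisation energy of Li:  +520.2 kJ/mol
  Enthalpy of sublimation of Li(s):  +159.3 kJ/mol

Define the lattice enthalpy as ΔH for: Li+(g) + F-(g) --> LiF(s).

ΔHf° = 1·ΔHsub + 1·(ΣIE) + 1/2·D(F2) + 1·EA + U
-616.0 = 1·(+159.3) + 1·(+520.2) + 1/2·(+158.8) + 1·(-328.0) + U
U = -616.0 − (+430.9) = -1046.9 kJ/mol

U = -1046.9 kJ/mol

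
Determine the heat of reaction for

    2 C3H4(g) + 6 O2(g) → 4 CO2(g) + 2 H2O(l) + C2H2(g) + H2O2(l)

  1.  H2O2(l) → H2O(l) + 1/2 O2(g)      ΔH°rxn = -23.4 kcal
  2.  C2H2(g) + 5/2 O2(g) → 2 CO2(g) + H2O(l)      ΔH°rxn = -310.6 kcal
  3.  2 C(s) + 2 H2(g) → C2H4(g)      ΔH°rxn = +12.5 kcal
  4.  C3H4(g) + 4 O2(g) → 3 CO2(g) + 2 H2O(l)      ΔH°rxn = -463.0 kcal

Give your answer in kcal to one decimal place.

ΔH°rxn = -592.0 kcal

eq. 1 reversed: +23.4 kcal
eq. 2 reversed: +310.6 kcal
eq. 3: not needed.
eq. 4 × 2: (2)·(-463.0) = -926.0 kcal
ΔH°rxn = (-1)·(-23.4) + (-1)·(-310.6) + (2)·(-463.0) = -592.0 kcal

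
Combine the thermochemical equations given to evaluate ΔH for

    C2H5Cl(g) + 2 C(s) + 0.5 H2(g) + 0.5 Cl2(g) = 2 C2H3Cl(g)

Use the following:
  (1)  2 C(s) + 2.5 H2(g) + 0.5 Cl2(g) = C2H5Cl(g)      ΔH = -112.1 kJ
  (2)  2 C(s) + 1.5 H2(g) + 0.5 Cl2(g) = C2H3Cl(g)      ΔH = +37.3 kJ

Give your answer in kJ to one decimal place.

(1) reversed: +112.1 kJ
(2) × 2: (2)·(+37.3) = +74.6 kJ
Summing the manipulated equations, ΔH = (-1)·(-112.1) + (2)·(+37.3) = 186.7 kJ

ΔH = 186.7 kJ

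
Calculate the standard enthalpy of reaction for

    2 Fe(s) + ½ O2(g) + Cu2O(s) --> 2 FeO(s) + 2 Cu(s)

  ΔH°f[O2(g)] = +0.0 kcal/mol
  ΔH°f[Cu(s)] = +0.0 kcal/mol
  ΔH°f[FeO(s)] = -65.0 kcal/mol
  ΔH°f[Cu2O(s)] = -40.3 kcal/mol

ΔH°rxn = -89.7 kcal/mol

Products: 2·(-65.0) + 2·(+0.0) = -130.0
Reactants: 2·(+0.0) + 1/2·(+0.0) + 1·(-40.3) = -40.3
ΔH°rxn = (-130.0) − (-40.3) = -89.7 kcal/mol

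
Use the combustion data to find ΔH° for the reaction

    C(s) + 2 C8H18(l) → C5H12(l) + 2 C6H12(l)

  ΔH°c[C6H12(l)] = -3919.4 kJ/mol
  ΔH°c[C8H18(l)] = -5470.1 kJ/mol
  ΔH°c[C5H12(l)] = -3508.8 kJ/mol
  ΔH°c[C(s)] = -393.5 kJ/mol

ΔH° = 13.9 kJ/mol

With combustion enthalpies, reactants minus products:
= [1·(-393.5) + 2·(-5470.1)] − [1·(-3508.8) + 2·(-3919.4)]
= 13.9 kJ/mol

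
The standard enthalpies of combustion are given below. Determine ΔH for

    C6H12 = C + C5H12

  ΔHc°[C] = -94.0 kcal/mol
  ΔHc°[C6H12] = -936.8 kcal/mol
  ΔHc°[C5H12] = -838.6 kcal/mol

ΔH = -4.2 kcal/mol

With combustion enthalpies, reactants minus products:
= [1·(-936.8)] − [1·(-94.0) + 1·(-838.6)]
= -4.2 kcal/mol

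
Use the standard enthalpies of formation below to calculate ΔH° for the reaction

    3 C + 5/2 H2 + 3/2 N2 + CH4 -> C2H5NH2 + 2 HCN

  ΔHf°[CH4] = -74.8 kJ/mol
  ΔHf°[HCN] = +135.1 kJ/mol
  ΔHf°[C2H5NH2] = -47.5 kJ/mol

Products: 1·(-47.5) + 2·(+135.1) = +222.7
Reactants: 3·(+0.0) + 5/2·(+0.0) + 3/2·(+0.0) + 1·(-74.8) = -74.8
ΔH° = (+222.7) − (-74.8) = 297.5 kJ/mol

ΔH° = 297.5 kJ/mol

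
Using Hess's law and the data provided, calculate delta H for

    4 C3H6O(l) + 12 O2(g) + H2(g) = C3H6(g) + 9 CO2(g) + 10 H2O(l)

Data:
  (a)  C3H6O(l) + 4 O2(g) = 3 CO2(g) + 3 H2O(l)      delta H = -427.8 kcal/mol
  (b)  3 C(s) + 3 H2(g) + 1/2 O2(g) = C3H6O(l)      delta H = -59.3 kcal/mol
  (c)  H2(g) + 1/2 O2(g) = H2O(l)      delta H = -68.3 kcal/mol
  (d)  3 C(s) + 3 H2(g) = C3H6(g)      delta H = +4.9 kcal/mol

delta H = -1287.5 kcal/mol

(a) × 3 (scale by 3 for the 9 CO2(g)): (3)·(-427.8) = -1283.4 kcal/mol
(b) reversed: +59.3 kcal/mol
(c) as written: -68.3 kcal/mol
(d) as written (C3H6(g) already on the product side): +4.9 kcal/mol
delta H = (-1283.4) + (+59.3) + (-68.3) + (+4.9) = -1287.5 kcal/mol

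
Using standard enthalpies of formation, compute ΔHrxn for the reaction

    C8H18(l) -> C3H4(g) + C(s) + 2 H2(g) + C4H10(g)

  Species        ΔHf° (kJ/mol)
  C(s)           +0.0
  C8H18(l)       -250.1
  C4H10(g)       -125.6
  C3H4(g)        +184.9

Products: 1·(+184.9) + 1·(+0.0) + 2·(+0.0) + 1·(-125.6) = +59.3
Reactants: 1·(-250.1) = -250.1
ΔHrxn = (+59.3) − (-250.1) = 309.4 kJ/mol

ΔHrxn = 309.4 kJ/mol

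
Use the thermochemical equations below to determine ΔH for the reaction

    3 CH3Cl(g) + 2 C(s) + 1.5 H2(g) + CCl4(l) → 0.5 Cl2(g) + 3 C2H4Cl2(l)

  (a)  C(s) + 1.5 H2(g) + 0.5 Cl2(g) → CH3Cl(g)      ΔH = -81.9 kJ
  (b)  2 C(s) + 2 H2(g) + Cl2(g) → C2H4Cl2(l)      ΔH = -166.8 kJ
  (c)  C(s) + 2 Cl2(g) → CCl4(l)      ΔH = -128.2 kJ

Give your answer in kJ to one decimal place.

(a) reversed and × 3 (reverse to put CH3Cl(g) on the reactant side; scale by 3 for the 3 CH3Cl(g)): (-3)·(-81.9) = +245.7 kJ
(b) × 3 (×3 to match 3 C2H4Cl2(l) in the target): (3)·(-166.8) = -500.4 kJ
(c) reversed (CCl4(l) must end up as a reactant): +128.2 kJ
ΔH = (-3)·(-81.9) + (3)·(-166.8) + (-1)·(-128.2) = -126.5 kJ

ΔH = -126.5 kJ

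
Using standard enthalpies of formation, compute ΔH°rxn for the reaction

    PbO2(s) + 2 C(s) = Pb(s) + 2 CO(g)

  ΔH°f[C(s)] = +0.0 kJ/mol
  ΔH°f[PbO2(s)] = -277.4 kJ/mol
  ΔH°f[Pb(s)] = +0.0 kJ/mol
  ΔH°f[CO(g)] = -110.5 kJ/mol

Products: 1·(+0.0) + 2·(-110.5) = -221.0
Reactants: 1·(-277.4) + 2·(+0.0) = -277.4
ΔH°rxn = (-221.0) − (-277.4) = 56.4 kJ/mol

ΔH°rxn = 56.4 kJ/mol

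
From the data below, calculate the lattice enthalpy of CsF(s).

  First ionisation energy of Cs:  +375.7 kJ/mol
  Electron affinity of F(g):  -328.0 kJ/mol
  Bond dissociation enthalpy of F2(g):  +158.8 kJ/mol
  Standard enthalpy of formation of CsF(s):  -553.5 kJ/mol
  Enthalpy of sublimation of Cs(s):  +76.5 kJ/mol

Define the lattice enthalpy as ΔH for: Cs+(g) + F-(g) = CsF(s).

U = -757.1 kJ/mol

ΔHf° = 1·ΔHsub + 1·(ΣIE) + 1/2·D(F2) + 1·EA + U
-553.5 = 1·(+76.5) + 1·(+375.7) + 1/2·(+158.8) + 1·(-328.0) + U
U = -553.5 − (+203.6) = -757.1 kJ/mol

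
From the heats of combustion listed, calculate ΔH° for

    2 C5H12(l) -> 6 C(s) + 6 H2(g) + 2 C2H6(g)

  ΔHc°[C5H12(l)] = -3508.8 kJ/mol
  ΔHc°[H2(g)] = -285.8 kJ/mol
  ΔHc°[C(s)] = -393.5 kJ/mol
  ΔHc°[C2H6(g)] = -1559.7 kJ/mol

ΔH° = 177.6 kJ/mol

Using ΔH = Σ nΔHc°(reactants) − Σ nΔHc°(products):
= [2·(-3508.8)] − [6·(-393.5) + 6·(-285.8) + 2·(-1559.7)]
= 177.6 kJ/mol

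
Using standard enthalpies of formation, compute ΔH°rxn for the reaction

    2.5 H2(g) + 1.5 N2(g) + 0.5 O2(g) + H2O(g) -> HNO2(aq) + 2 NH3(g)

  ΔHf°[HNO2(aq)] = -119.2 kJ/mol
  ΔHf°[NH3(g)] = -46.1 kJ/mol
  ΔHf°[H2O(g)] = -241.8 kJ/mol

ΔH°rxn = 30.4 kJ/mol

Products: 1·(-119.2) + 2·(-46.1) = -211.4
Reactants: 5/2·(+0.0) + 3/2·(+0.0) + 1/2·(+0.0) + 1·(-241.8) = -241.8
ΔH°rxn = (-211.4) − (-241.8) = 30.4 kJ/mol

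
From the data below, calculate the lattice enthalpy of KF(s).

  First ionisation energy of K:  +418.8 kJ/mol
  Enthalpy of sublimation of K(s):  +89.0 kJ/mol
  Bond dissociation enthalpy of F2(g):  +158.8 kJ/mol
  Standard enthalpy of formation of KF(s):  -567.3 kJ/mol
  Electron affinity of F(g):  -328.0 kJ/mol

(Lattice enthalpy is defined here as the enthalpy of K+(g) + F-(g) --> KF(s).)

ΔHf° = 1·ΔHsub + 1·(ΣIE) + 1/2·D(F2) + 1·EA + U
-567.3 = 1·(+89.0) + 1·(+418.8) + 1/2·(+158.8) + 1·(-328.0) + U
U = -567.3 − (+259.2) = -826.5 kJ/mol

U = -826.5 kJ/mol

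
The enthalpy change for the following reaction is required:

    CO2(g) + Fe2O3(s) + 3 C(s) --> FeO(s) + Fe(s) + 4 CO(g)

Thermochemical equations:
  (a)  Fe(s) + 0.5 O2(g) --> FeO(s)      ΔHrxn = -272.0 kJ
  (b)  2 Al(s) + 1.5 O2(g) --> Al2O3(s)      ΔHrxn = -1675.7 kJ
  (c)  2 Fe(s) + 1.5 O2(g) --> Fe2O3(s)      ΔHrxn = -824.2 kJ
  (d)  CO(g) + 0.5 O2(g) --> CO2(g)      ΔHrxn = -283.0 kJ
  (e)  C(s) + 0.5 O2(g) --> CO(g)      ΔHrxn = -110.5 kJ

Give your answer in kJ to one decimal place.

ΔHrxn = 503.7 kJ

(a) as written (FeO(s) already on the product side): -272.0 kJ
(b): not needed (Al2O3(s) appears nowhere else).
(c) reversed (reverse to put Fe2O3(s) on the reactant side): +824.2 kJ
(d) reversed (reverse to put CO2(g) on the reactant side): +283.0 kJ
(e) × 3 (×3 to match 3 C(s) in the target): (3)·(-110.5) = -331.5 kJ
ΔHrxn = (1)·(-272.0) + (-1)·(-824.2) + (-1)·(-283.0) + (3)·(-110.5) = 503.7 kJ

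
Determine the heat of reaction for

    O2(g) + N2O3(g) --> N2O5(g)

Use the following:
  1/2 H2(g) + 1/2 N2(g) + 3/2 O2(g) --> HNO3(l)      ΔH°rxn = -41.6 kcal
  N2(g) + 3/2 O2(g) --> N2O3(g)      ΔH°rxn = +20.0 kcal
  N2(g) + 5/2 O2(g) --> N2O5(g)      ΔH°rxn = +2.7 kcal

equation 1: not needed.
equation 2 reversed: -20.0 kcal
equation 3 as written: +2.7 kcal
Since enthalpy is a state function, ΔH°rxn = (-20.0) + (+2.7) = -17.3 kcal

ΔH°rxn = -17.3 kcal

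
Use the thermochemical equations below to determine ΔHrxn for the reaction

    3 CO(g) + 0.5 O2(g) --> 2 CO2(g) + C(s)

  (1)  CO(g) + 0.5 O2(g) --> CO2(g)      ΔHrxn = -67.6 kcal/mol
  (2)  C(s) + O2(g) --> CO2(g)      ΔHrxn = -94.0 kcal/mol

(1) × 3 (scale by 3 for the 3 CO(g)): (3)·(-67.6) = -202.8 kcal/mol
(2) reversed (reverse to put C(s) on the product side): +94.0 kcal/mol
ΔHrxn = (-202.8) + (+94.0) = -108.8 kcal/mol

ΔHrxn = -108.8 kcal/mol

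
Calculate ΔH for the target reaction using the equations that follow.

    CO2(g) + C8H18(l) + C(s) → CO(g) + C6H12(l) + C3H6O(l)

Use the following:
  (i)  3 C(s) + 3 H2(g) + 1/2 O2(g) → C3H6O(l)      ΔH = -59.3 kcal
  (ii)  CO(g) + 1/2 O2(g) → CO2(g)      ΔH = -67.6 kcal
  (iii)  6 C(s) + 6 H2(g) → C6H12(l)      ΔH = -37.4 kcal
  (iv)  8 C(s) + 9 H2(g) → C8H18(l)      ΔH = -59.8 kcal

(i) as written: -59.3 kcal
(ii) reversed: +67.6 kcal
(iii) as written: -37.4 kcal
(iv) reversed: +59.8 kcal
Since enthalpy is a state function, ΔH = (-59.3) + (+67.6) + (-37.4) + (+59.8) = 30.7 kcal

ΔH = 30.7 kcal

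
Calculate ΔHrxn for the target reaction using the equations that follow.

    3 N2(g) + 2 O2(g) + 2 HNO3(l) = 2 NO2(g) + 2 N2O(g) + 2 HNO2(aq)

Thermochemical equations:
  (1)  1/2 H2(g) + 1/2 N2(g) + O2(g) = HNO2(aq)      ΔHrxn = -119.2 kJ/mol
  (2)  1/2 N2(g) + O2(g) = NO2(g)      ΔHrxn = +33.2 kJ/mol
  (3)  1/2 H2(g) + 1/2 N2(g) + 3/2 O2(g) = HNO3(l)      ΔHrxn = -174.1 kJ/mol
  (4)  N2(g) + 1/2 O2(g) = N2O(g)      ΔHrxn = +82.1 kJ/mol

ΔHrxn = 340.4 kJ/mol

(1) × 2 (×2 to match 2 HNO2(aq) in the target): (2)·(-119.2) = -238.4 kJ/mol
(2) × 2 (scale by 2 for the 2 NO2(g)): (2)·(+33.2) = +66.4 kJ/mol
(3) reversed and × 2 (HNO3(l) must end up as a reactant; ×2 to match 2 HNO3(l) in the target): (-2)·(-174.1) = +348.2 kJ/mol
(4) × 2 (scale by 2 for the 2 N2O(g)): (2)·(+82.1) = +164.2 kJ/mol
Since enthalpy is a state function, ΔHrxn = (-238.4) + (+66.4) + (+348.2) + (+164.2) = 340.4 kJ/mol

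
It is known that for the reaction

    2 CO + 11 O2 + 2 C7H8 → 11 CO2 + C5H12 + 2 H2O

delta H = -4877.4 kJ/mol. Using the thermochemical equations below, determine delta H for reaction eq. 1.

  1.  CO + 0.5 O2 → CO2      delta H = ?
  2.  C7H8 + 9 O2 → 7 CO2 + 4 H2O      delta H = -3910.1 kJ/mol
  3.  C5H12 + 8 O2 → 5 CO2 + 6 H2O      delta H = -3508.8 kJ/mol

eq. 1 × 2 (scale by 2 for the 2 CO): contributes 2·x
eq. 2 × 2 (×2 to match 2 C7H8 in the target): (2)·(-3910.1) = -7820.2 kJ/mol
eq. 3 reversed (reverse to put C5H12 on the product side): +3508.8 kJ/mol
-4877.4 = (-7820.2) + (+3508.8) + 2·x
x = (-4877.4 − (-4311.4)) / (2) = -283.0 kJ/mol

delta H = -283.0 kJ/mol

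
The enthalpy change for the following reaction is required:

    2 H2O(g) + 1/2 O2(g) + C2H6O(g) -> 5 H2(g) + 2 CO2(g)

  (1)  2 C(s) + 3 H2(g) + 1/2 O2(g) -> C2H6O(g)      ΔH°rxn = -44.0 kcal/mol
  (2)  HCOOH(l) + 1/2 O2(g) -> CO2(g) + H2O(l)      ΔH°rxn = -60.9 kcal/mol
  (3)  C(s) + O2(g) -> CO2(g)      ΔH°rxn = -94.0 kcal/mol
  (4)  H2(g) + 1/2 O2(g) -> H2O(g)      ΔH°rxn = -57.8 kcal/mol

(1) reversed (reverse to put C2H6O(g) on the reactant side): +44.0 kcal/mol
(2): not needed (H2O(l) appears nowhere else).
(3) × 2: (2)·(-94.0) = -188.0 kcal/mol
(4) reversed and × 2 (H2O(g) must end up as a reactant; scale by 2 for the 2 H2O(g)): (-2)·(-57.8) = +115.6 kcal/mol
ΔH°rxn = (+44.0) + (-188.0) + (+115.6) = -28.4 kcal/mol

ΔH°rxn = -28.4 kcal/mol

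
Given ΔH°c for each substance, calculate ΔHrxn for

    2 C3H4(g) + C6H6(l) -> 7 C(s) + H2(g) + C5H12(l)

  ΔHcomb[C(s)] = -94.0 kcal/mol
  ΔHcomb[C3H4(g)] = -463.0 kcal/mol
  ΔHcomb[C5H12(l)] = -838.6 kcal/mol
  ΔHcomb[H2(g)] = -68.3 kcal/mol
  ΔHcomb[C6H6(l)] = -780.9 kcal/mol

ΔHrxn = -142.0 kcal/mol

Using ΔH = Σ nΔHc°(reactants) − Σ nΔHc°(products):
= [2·(-463.0) + 1·(-780.9)] − [7·(-94.0) + 1·(-68.3) + 1·(-838.6)]
= -142.0 kcal/mol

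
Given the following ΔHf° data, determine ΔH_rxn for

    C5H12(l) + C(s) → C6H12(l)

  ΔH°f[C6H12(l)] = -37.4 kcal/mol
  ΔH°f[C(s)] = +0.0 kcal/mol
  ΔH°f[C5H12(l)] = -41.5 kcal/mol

ΔH_rxn = 4.1 kcal/mol

Products: 1·(-37.4) = -37.4
Reactants: 1·(-41.5) + 1·(+0.0) = -41.5
ΔH_rxn = (-37.4) − (-41.5) = 4.1 kcal/mol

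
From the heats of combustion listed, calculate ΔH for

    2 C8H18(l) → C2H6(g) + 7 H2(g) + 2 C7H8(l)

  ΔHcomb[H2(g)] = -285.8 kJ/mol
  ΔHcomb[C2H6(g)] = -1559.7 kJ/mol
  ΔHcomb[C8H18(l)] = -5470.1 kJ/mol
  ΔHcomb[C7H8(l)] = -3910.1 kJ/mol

With combustion enthalpies, reactants minus products:
= [2·(-5470.1)] − [1·(-1559.7) + 7·(-285.8) + 2·(-3910.1)]
= 440.3 kJ/mol

ΔH = 440.3 kJ/mol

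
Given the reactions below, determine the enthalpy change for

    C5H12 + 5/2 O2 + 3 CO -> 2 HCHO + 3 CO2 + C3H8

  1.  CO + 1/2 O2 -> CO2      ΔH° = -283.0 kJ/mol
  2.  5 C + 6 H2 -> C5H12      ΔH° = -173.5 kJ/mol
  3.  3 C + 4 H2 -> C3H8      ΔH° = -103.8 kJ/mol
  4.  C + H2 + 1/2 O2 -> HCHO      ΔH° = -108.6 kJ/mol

eq. 1 × 3 (×3 to match 3 CO in the target): (3)·(-283.0) = -849.0 kJ/mol
eq. 2 reversed (reverse to put C5H12 on the reactant side): +173.5 kJ/mol
eq. 3 as written (C3H8 already on the product side): -103.8 kJ/mol
eq. 4 × 2 (scale by 2 for the 2 HCHO): (2)·(-108.6) = -217.2 kJ/mol
ΔH° = (-849.0) + (+173.5) + (-103.8) + (-217.2) = -996.5 kJ/mol

ΔH° = -996.5 kJ/mol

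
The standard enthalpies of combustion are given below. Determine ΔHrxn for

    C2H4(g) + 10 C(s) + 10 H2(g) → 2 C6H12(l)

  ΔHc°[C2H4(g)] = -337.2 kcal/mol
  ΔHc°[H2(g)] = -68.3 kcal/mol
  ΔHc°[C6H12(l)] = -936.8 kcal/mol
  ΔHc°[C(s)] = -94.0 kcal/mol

ΔHrxn = -86.6 kcal/mol

Using ΔH = Σ nΔHc°(reactants) − Σ nΔHc°(products):
= [1·(-337.2) + 10·(-94.0) + 10·(-68.3)] − [2·(-936.8)]
= -86.6 kcal/mol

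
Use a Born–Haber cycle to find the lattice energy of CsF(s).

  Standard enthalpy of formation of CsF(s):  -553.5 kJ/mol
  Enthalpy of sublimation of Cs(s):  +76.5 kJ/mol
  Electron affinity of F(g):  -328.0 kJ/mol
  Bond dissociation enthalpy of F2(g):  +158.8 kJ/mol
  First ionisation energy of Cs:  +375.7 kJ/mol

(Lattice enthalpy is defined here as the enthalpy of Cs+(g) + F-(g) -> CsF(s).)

ΔHf° = 1·ΔHsub + 1·(ΣIE) + 1/2·D(F2) + 1·EA + U
-553.5 = 1·(+76.5) + 1·(+375.7) + 1/2·(+158.8) + 1·(-328.0) + U
U = -553.5 − (+203.6) = -757.1 kJ/mol

U = -757.1 kJ/mol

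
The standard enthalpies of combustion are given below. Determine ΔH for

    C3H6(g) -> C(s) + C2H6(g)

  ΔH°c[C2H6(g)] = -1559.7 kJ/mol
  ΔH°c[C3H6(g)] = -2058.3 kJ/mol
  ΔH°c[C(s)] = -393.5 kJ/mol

ΔH = -105.1 kJ/mol

With combustion enthalpies, reactants minus products:
= [1·(-2058.3)] − [1·(-393.5) + 1·(-1559.7)]
= -105.1 kJ/mol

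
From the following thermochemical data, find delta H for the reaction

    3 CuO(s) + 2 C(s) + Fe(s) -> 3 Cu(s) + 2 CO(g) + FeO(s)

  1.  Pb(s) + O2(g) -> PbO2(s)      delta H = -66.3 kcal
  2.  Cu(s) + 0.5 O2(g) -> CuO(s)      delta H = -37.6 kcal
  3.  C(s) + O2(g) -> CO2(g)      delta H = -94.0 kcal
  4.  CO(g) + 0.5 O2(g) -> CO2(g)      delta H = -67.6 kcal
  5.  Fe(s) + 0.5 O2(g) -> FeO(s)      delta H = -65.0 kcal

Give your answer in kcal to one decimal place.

delta H = -5.0 kcal

eq. 1: not needed (PbO2(s) appears nowhere else).
eq. 2 reversed and × 3 (CuO(s) must end up as a reactant; scale by 3 for the 3 CuO(s)): (-3)·(-37.6) = +112.8 kcal
eq. 3 × 2 (scale by 2 for the 2 C(s)): (2)·(-94.0) = -188.0 kcal
eq. 4 reversed and × 2 (reverse to put CO(g) on the product side; ×2 to match 2 CO(g) in the target): (-2)·(-67.6) = +135.2 kcal
eq. 5 as written (FeO(s) already on the product side): -65.0 kcal
delta H = (-3)·(-37.6) + (2)·(-94.0) + (-2)·(-67.6) + (1)·(-65.0) = -5.0 kcal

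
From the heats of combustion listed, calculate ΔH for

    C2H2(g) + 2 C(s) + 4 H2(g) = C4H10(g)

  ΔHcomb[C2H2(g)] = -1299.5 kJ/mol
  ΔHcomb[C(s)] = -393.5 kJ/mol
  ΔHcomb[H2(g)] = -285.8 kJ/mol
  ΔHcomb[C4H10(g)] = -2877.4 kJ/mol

ΔH = -352.3 kJ/mol

Using ΔH = Σ nΔHc°(reactants) − Σ nΔHc°(products):
= [1·(-1299.5) + 2·(-393.5) + 4·(-285.8)] − [1·(-2877.4)]
= -352.3 kJ/mol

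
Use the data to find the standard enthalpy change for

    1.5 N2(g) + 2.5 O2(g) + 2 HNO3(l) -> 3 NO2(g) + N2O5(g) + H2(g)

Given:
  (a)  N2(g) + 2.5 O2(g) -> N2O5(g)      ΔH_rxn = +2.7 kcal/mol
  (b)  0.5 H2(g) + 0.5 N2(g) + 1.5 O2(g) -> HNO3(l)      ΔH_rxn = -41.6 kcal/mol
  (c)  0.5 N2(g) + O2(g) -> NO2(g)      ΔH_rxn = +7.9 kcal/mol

(a) as written: +2.7 kcal/mol
(b) reversed and × 2: (-2)·(-41.6) = +83.2 kcal/mol
(c) × 3: (3)·(+7.9) = +23.7 kcal/mol
ΔH_rxn = (+2.7) + (+83.2) + (+23.7) = 109.6 kcal/mol

ΔH_rxn = 109.6 kcal/mol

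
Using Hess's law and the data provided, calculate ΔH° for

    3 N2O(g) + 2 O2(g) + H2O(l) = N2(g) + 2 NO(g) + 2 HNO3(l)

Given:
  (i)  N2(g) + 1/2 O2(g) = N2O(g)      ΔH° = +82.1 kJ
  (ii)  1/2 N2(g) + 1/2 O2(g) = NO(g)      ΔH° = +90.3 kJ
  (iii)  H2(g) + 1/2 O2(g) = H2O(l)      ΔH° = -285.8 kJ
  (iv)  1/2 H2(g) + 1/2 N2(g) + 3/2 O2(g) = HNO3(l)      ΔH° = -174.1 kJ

(i) reversed and × 3: (-3)·(+82.1) = -246.3 kJ
(ii) × 2: (2)·(+90.3) = +180.6 kJ
(iii) reversed: +285.8 kJ
(iv) × 2: (2)·(-174.1) = -348.2 kJ
Since enthalpy is a state function, ΔH° = (-3)·(+82.1) + (2)·(+90.3) + (-1)·(-285.8) + (2)·(-174.1) = -128.1 kJ

ΔH° = -128.1 kJ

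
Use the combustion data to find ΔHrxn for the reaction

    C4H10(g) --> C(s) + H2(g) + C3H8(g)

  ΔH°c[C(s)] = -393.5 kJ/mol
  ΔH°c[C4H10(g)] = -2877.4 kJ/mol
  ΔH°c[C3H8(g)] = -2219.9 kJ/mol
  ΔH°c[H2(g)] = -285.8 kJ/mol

ΔHrxn = 21.8 kJ/mol

With combustion enthalpies, reactants minus products:
= [1·(-2877.4)] − [1·(-393.5) + 1·(-285.8) + 1·(-2219.9)]
= 21.8 kJ/mol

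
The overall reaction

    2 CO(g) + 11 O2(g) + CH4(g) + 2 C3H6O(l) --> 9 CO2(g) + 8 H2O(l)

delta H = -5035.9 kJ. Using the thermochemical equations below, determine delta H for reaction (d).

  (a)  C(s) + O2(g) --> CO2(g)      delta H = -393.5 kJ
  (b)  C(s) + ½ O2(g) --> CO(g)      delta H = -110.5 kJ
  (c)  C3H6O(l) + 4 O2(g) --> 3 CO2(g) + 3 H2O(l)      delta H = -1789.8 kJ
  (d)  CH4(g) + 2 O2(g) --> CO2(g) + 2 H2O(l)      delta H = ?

(a) × 2: (2)·(-393.5) = -787.0 kJ
(b) reversed and × 2: (-2)·(-110.5) = +221.0 kJ
(c) × 2: (2)·(-1789.8) = -3579.6 kJ
(d) as written: contributes x
-5035.9 = (-787.0) + (+221.0) + (-3579.6) + x
x = (-5035.9 − (-4145.6)) / (1) = -890.3 kJ

delta H = -890.3 kJ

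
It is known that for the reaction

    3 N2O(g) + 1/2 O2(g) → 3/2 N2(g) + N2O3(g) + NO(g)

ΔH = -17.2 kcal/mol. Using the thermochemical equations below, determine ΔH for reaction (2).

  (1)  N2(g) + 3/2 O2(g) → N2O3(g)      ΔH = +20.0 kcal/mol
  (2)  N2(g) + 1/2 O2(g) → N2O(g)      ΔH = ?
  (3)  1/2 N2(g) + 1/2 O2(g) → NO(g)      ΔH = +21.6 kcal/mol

ΔH = 19.6 kcal/mol

(1) as written: +20.0 kcal/mol
(2) reversed and × 3: contributes −3·x
(3) as written: +21.6 kcal/mol
-17.2 = (+20.0) + (+21.6) − 3·x
x = (-17.2 − (+41.6)) / (-3) = 19.6 kcal/mol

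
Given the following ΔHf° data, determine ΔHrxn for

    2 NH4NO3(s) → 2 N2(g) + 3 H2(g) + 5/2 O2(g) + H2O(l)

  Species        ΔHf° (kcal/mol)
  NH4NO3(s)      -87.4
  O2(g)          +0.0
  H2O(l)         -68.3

Products: 2·(+0.0) + 3·(+0.0) + 5/2·(+0.0) + 1·(-68.3) = -68.3
Reactants: 2·(-87.4) = -174.8
ΔHrxn = (-68.3) − (-174.8) = 106.5 kcal/mol

ΔHrxn = 106.5 kcal/mol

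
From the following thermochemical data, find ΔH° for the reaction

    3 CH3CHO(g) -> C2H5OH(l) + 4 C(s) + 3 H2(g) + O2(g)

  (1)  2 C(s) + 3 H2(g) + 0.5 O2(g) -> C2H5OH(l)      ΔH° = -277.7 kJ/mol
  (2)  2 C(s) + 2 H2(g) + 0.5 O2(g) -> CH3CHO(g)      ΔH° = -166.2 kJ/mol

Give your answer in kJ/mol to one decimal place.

ΔH° = 220.9 kJ/mol

(1) as written: -277.7 kJ/mol
(2) reversed and × 3: (-3)·(-166.2) = +498.6 kJ/mol
Since enthalpy is a state function, ΔH° = (-277.7) + (+498.6) = 220.9 kJ/mol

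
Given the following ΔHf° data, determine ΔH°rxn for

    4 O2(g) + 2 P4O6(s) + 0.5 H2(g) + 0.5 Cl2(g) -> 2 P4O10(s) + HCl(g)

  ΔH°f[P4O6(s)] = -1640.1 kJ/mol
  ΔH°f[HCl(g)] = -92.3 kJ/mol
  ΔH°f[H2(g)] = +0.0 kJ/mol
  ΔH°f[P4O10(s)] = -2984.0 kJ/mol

ΔH°rxn = -2780.1 kJ/mol

Products: 2·(-2984.0) + 1·(-92.3) = -6060.3
Reactants: 4·(+0.0) + 2·(-1640.1) + 1/2·(+0.0) + 1/2·(+0.0) = -3280.2
ΔH°rxn = (-6060.3) − (-3280.2) = -2780.1 kJ/mol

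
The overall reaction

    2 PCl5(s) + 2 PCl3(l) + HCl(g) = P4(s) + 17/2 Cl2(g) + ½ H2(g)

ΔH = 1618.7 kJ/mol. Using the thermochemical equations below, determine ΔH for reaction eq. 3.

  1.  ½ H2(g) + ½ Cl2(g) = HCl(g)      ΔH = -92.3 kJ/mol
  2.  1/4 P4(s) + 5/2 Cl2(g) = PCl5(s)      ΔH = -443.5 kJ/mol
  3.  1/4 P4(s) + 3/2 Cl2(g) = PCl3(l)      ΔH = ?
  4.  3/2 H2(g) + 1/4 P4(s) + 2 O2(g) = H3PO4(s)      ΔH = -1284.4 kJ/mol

ΔH = -319.7 kJ/mol

eq. 1 reversed: +92.3 kJ/mol
eq. 2 reversed and × 2: (-2)·(-443.5) = +887.0 kJ/mol
eq. 3 reversed and × 2: contributes −2·x
eq. 4: not needed.
+1618.7 = (+92.3) + (+887.0) − 2·x
x = (+1618.7 − (+979.3)) / (-2) = -319.7 kJ/mol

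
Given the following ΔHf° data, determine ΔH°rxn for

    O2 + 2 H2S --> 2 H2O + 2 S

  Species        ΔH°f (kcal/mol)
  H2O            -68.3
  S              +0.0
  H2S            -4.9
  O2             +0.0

Products: 2·(-68.3) + 2·(+0.0) = -136.6
Reactants: 1·(+0.0) + 2·(-4.9) = -9.8
ΔH°rxn = (-136.6) − (-9.8) = -126.8 kcal/mol

ΔH°rxn = -126.8 kcal/mol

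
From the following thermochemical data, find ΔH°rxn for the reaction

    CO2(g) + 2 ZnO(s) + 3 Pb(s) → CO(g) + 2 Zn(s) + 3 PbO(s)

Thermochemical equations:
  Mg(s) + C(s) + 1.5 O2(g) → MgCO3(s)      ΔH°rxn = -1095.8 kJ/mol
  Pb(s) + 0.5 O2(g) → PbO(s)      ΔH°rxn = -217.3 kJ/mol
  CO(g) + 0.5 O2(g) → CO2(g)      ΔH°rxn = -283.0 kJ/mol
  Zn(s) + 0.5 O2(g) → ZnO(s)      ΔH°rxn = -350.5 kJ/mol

ΔH°rxn = 332.1 kJ/mol

equation 1: not needed.
equation 2 × 3: (3)·(-217.3) = -651.9 kJ/mol
equation 3 reversed: +283.0 kJ/mol
equation 4 reversed and × 2: (-2)·(-350.5) = +701.0 kJ/mol
ΔH°rxn = (3)·(-217.3) + (-1)·(-283.0) + (-2)·(-350.5) = 332.1 kJ/mol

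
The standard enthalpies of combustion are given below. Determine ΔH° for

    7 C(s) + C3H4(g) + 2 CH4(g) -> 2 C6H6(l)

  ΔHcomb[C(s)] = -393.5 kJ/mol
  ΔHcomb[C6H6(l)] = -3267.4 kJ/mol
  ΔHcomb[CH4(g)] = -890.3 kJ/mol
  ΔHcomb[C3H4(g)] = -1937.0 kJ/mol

Using ΔH = Σ nΔHc°(reactants) − Σ nΔHc°(products):
= [7·(-393.5) + 1·(-1937.0) + 2·(-890.3)] − [2·(-3267.4)]
= 62.7 kJ/mol

ΔH° = 62.7 kJ/mol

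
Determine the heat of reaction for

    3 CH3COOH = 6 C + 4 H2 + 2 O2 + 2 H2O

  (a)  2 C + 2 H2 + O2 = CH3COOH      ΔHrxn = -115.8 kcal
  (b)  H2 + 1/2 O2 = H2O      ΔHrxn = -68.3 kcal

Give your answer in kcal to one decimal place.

(a) reversed and × 3: (-3)·(-115.8) = +347.4 kcal
(b) × 2: (2)·(-68.3) = -136.6 kcal
Combining the equations, ΔHrxn = (-3)·(-115.8) + (2)·(-68.3) = 210.8 kcal

ΔHrxn = 210.8 kcal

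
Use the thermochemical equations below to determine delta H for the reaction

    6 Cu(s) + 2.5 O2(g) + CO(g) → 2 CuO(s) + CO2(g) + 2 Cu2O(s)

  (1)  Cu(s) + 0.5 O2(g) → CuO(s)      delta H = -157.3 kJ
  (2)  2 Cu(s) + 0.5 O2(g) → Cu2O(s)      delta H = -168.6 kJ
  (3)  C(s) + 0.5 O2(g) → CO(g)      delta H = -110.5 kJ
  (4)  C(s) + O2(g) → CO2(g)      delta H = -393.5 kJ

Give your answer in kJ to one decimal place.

(1) × 2 (×2 to match 2 CuO(s) in the target): (2)·(-157.3) = -314.6 kJ
(2) × 2 (scale by 2 for the 2 Cu2O(s)): (2)·(-168.6) = -337.2 kJ
(3) reversed (reverse to put CO(g) on the reactant side): +110.5 kJ
(4) as written (CO2(g) already on the product side): -393.5 kJ
delta H = (-314.6) + (-337.2) + (+110.5) + (-393.5) = -934.8 kJ

delta H = -934.8 kJ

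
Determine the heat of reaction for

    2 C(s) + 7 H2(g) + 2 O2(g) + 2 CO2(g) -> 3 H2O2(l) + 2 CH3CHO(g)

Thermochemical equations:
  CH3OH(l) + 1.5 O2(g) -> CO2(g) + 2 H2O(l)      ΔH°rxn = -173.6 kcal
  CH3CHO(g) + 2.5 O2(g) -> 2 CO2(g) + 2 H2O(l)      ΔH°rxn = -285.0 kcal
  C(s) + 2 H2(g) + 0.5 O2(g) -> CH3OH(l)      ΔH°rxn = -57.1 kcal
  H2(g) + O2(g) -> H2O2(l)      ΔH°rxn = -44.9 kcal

equation 1 × 2: (2)·(-173.6) = -347.2 kcal
equation 2 reversed and × 2 (reverse to put CH3CHO(g) on the product side; scale by 2 for the 2 CH3CHO(g)): (-2)·(-285.0) = +570.0 kcal
equation 3 × 2 (×2 to match 2 C(s) in the target): (2)·(-57.1) = -114.2 kcal
equation 4 × 3 (×3 to match 3 H2O2(l) in the target): (3)·(-44.9) = -134.7 kcal
Since enthalpy is a state function, ΔH°rxn = (-347.2) + (+570.0) + (-114.2) + (-134.7) = -26.1 kcal

ΔH°rxn = -26.1 kcal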